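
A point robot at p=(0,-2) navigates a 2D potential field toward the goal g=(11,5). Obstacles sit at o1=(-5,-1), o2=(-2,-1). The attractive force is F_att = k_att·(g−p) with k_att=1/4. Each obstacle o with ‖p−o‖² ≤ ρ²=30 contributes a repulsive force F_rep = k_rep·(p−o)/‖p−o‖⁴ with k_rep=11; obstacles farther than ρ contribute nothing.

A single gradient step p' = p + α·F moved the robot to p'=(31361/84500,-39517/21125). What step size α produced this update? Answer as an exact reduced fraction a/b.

F_att = 1/4·(g−p) = 1/4·(11,7) = (2.7500,1.7500)
o1: d²=26 ≤ ρ²=30; F_rep = 11·(5,-1)/26² = (0.0814,-0.0163)
o2: d²=5 ≤ ρ²=30; F_rep = 11·(2,-1)/5² = (0.8800,-0.4400)
F = F_att + ΣF_rep = (3.7114,1.2937)
Δp = p'−p = (0.3711,0.1294); α = Δx/Fx = (31361/84500) / (31361/8450) = 1/10
check: Δy/Fy = (2733/21125) / (5466/4225) = 1/10 ✓

α = 1/10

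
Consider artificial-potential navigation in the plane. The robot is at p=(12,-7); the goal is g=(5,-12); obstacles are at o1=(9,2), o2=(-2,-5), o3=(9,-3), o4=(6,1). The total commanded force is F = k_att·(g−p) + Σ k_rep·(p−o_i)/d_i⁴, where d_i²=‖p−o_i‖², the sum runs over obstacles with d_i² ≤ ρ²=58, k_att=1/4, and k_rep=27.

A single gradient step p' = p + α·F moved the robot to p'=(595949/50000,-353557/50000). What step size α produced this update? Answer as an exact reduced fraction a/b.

α = 1/20

F_att = 1/4·(g−p) = 1/4·(-7,-5) = (-1.7500,-1.2500)
o1: d²=90 > ρ²=58 → inactive
o2: d²=200 > ρ²=58 → inactive
o3: d²=25 ≤ ρ²=58; F_rep = 27·(3,-4)/25² = (0.1296,-0.1728)
o4: d²=100 > ρ²=58 → inactive
F = F_att + ΣF_rep = (-1.6204,-1.4228)
Δp = p'−p = (-0.0810,-0.0711); α = Δx/Fx = (-4051/50000) / (-4051/2500) = 1/20
check: Δy/Fy = (-3557/50000) / (-3557/2500) = 1/20 ✓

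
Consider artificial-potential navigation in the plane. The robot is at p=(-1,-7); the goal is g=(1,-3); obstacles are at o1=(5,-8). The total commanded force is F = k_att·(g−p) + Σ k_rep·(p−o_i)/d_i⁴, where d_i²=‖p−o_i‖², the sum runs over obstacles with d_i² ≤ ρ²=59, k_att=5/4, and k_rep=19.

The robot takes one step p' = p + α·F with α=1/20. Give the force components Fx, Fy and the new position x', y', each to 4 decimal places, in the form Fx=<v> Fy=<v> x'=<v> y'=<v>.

Fx=2.4167 Fy=5.0139 x'=-0.8792 y'=-6.7493

F_att = 5/4·(g−p) = 5/4·(2,4) = (2.5000,5.0000)
o1: d²=37 ≤ ρ²=59; F_rep = 19·(-6,1)/37² = (-0.0833,0.0139)
F = F_att + ΣF_rep = (2.4167,5.0139)
p' = p + 1/20·F = (-0.8792,-6.7493)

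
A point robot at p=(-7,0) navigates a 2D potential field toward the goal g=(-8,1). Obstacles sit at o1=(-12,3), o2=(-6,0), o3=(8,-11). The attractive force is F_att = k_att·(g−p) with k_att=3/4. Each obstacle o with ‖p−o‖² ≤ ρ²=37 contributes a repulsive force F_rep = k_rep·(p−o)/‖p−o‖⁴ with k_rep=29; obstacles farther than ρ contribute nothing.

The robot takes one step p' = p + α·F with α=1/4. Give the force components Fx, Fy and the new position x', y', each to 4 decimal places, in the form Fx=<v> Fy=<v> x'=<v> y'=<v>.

F_att = 3/4·(g−p) = 3/4·(-1,1) = (-0.7500,0.7500)
o1: d²=34 ≤ ρ²=37; F_rep = 29·(5,-3)/34² = (0.1254,-0.0753)
o2: d²=1 ≤ ρ²=37; F_rep = 29·(-1,0)/1² = (-29.0000,0.0000)
o3: d²=346 > ρ²=37 → inactive
F = F_att + ΣF_rep = (-29.6246,0.6747)
p' = p + 1/4·F = (-14.4061,0.1687)

Fx=-29.6246 Fy=0.6747 x'=-14.4061 y'=0.1687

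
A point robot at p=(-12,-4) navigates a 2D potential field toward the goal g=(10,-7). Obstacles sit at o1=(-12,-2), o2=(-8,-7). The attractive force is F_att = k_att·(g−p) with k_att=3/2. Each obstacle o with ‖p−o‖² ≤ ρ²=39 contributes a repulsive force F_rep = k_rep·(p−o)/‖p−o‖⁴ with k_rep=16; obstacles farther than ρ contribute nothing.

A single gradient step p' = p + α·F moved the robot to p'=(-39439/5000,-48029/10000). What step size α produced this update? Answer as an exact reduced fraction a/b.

α = 1/8

F_att = 3/2·(g−p) = 3/2·(22,-3) = (33.0000,-4.5000)
o1: d²=4 ≤ ρ²=39; F_rep = 16·(0,-2)/4² = (0.0000,-2.0000)
o2: d²=25 ≤ ρ²=39; F_rep = 16·(-4,3)/25² = (-0.1024,0.0768)
F = F_att + ΣF_rep = (32.8976,-6.4232)
Δp = p'−p = (4.1122,-0.8029); α = Δx/Fx = (20561/5000) / (20561/625) = 1/8
check: Δy/Fy = (-8029/10000) / (-8029/1250) = 1/8 ✓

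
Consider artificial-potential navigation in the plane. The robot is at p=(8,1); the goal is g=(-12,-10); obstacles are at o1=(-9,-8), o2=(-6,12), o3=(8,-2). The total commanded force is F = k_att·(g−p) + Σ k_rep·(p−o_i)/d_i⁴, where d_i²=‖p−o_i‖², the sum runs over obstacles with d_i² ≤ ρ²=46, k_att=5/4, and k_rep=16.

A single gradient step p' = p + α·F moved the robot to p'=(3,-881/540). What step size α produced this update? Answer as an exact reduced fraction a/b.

α = 1/5

F_att = 5/4·(g−p) = 5/4·(-20,-11) = (-25.0000,-13.7500)
o1: d²=370 > ρ²=46 → inactive
o2: d²=317 > ρ²=46 → inactive
o3: d²=9 ≤ ρ²=46; F_rep = 16·(0,3)/9² = (0.0000,0.5926)
F = F_att + ΣF_rep = (-25.0000,-13.1574)
Δp = p'−p = (-5.0000,-2.6315); α = Δx/Fx = (-5) / (-25) = 1/5
check: Δy/Fy = (-1421/540) / (-1421/108) = 1/5 ✓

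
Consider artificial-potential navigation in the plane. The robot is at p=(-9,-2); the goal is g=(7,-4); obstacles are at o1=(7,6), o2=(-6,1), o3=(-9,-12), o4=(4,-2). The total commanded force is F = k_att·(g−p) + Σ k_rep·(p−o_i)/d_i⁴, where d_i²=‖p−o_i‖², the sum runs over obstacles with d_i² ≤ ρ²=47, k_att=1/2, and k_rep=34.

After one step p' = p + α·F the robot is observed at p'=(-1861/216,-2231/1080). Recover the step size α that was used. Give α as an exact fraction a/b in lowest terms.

F_att = 1/2·(g−p) = 1/2·(16,-2) = (8.0000,-1.0000)
o1: d²=320 > ρ²=47 → inactive
o2: d²=18 ≤ ρ²=47; F_rep = 34·(-3,-3)/18² = (-0.3148,-0.3148)
o3: d²=100 > ρ²=47 → inactive
o4: d²=169 > ρ²=47 → inactive
F = F_att + ΣF_rep = (7.6852,-1.3148)
Δp = p'−p = (0.3843,-0.0657); α = Δx/Fx = (83/216) / (415/54) = 1/20
check: Δy/Fy = (-71/1080) / (-71/54) = 1/20 ✓

α = 1/20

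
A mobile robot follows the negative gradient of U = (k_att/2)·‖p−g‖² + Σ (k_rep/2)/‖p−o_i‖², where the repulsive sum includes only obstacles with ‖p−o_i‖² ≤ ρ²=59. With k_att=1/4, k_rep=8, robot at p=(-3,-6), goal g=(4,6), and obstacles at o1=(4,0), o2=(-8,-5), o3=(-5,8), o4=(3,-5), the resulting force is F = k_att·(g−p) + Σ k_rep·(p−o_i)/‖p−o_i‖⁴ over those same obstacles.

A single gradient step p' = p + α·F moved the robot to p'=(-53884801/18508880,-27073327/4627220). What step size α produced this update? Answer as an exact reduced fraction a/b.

F_att = 1/4·(g−p) = 1/4·(7,12) = (1.7500,3.0000)
o1: d²=85 > ρ²=59 → inactive
o2: d²=26 ≤ ρ²=59; F_rep = 8·(5,-1)/26² = (0.0592,-0.0118)
o3: d²=200 > ρ²=59 → inactive
o4: d²=37 ≤ ρ²=59; F_rep = 8·(-6,-1)/37² = (-0.0351,-0.0058)
F = F_att + ΣF_rep = (1.7741,2.9823)
Δp = p'−p = (0.0887,0.1491); α = Δx/Fx = (1641839/18508880) / (1641839/925444) = 1/20
check: Δy/Fy = (689993/4627220) / (689993/231361) = 1/20 ✓

α = 1/20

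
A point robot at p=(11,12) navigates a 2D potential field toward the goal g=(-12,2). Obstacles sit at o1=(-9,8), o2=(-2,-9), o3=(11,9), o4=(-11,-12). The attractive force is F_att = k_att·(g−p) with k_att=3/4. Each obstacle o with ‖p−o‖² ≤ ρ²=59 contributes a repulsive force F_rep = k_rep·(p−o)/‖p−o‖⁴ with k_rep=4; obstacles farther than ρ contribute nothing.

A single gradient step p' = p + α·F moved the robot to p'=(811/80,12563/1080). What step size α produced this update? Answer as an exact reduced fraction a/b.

F_att = 3/4·(g−p) = 3/4·(-23,-10) = (-17.2500,-7.5000)
o1: d²=416 > ρ²=59 → inactive
o2: d²=610 > ρ²=59 → inactive
o3: d²=9 ≤ ρ²=59; F_rep = 4·(0,3)/9² = (0.0000,0.1481)
o4: d²=1060 > ρ²=59 → inactive
F = F_att + ΣF_rep = (-17.2500,-7.3519)
Δp = p'−p = (-0.8625,-0.3676); α = Δx/Fx = (-69/80) / (-69/4) = 1/20
check: Δy/Fy = (-397/1080) / (-397/54) = 1/20 ✓

α = 1/20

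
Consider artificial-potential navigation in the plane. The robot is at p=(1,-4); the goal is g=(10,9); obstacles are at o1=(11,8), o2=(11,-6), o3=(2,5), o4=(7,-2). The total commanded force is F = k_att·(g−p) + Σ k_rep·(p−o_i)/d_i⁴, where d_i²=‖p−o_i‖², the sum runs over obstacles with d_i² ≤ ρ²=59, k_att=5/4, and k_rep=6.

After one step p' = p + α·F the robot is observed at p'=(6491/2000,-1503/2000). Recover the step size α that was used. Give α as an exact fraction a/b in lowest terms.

F_att = 5/4·(g−p) = 5/4·(9,13) = (11.2500,16.2500)
o1: d²=244 > ρ²=59 → inactive
o2: d²=104 > ρ²=59 → inactive
o3: d²=82 > ρ²=59 → inactive
o4: d²=40 ≤ ρ²=59; F_rep = 6·(-6,-2)/40² = (-0.0225,-0.0075)
F = F_att + ΣF_rep = (11.2275,16.2425)
Δp = p'−p = (2.2455,3.2485); α = Δx/Fx = (4491/2000) / (4491/400) = 1/5
check: Δy/Fy = (6497/2000) / (6497/400) = 1/5 ✓

α = 1/5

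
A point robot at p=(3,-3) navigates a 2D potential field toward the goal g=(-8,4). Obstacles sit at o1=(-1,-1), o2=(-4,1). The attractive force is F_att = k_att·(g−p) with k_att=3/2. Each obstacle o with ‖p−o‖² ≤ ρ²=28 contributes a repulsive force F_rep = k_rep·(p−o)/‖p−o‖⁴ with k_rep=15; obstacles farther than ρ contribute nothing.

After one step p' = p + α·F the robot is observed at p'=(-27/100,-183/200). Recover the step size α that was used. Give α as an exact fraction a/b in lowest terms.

F_att = 3/2·(g−p) = 3/2·(-11,7) = (-16.5000,10.5000)
o1: d²=20 ≤ ρ²=28; F_rep = 15·(4,-2)/20² = (0.1500,-0.0750)
o2: d²=65 > ρ²=28 → inactive
F = F_att + ΣF_rep = (-16.3500,10.4250)
Δp = p'−p = (-3.2700,2.0850); α = Δx/Fx = (-327/100) / (-327/20) = 1/5
check: Δy/Fy = (417/200) / (417/40) = 1/5 ✓

α = 1/5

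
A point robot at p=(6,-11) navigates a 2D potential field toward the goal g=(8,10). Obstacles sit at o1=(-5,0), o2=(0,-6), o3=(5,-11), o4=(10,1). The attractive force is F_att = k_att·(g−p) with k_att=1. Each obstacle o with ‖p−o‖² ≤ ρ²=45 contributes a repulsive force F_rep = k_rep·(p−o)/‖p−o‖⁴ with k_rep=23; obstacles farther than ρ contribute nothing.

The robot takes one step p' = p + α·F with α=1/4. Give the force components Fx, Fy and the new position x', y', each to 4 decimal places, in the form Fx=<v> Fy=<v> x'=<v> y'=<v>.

Fx=25.0000 Fy=21.0000 x'=12.2500 y'=-5.7500

F_att = 1·(g−p) = 1·(2,21) = (2.0000,21.0000)
o1: d²=242 > ρ²=45 → inactive
o2: d²=61 > ρ²=45 → inactive
o3: d²=1 ≤ ρ²=45; F_rep = 23·(1,0)/1² = (23.0000,0.0000)
o4: d²=160 > ρ²=45 → inactive
F = F_att + ΣF_rep = (25.0000,21.0000)
p' = p + 1/4·F = (12.2500,-5.7500)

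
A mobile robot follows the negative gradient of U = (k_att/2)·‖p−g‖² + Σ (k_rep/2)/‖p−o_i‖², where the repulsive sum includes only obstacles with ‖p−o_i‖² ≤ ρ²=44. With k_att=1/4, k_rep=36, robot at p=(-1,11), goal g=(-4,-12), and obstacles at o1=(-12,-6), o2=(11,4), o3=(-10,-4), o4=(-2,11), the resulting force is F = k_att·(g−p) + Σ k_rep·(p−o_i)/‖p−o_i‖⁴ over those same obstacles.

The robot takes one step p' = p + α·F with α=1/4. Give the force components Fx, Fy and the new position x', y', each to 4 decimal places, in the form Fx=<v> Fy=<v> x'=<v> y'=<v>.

Fx=35.2500 Fy=-5.7500 x'=7.8125 y'=9.5625

F_att = 1/4·(g−p) = 1/4·(-3,-23) = (-0.7500,-5.7500)
o1: d²=410 > ρ²=44 → inactive
o2: d²=193 > ρ²=44 → inactive
o3: d²=306 > ρ²=44 → inactive
o4: d²=1 ≤ ρ²=44; F_rep = 36·(1,0)/1² = (36.0000,0.0000)
F = F_att + ΣF_rep = (35.2500,-5.7500)
p' = p + 1/4·F = (7.8125,9.5625)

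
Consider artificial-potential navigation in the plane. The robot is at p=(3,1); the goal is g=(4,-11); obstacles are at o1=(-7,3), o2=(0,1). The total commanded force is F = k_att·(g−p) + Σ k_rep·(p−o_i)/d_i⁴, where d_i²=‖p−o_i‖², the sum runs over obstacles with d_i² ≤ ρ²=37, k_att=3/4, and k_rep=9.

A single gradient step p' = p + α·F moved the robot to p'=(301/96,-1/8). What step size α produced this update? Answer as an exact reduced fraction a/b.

F_att = 3/4·(g−p) = 3/4·(1,-12) = (0.7500,-9.0000)
o1: d²=104 > ρ²=37 → inactive
o2: d²=9 ≤ ρ²=37; F_rep = 9·(3,0)/9² = (0.3333,0.0000)
F = F_att + ΣF_rep = (1.0833,-9.0000)
Δp = p'−p = (0.1354,-1.1250); α = Δx/Fx = (13/96) / (13/12) = 1/8
check: Δy/Fy = (-9/8) / (-9) = 1/8 ✓

α = 1/8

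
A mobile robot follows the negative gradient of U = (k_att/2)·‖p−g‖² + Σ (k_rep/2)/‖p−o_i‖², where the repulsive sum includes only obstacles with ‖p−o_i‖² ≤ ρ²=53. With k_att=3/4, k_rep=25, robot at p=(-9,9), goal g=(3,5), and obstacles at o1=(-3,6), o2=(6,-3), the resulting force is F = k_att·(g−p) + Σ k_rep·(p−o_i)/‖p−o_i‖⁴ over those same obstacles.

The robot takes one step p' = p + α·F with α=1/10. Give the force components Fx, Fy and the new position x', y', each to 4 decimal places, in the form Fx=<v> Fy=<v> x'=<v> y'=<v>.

Fx=8.9259 Fy=-2.9630 x'=-8.1074 y'=8.7037

F_att = 3/4·(g−p) = 3/4·(12,-4) = (9.0000,-3.0000)
o1: d²=45 ≤ ρ²=53; F_rep = 25·(-6,3)/45² = (-0.0741,0.0370)
o2: d²=369 > ρ²=53 → inactive
F = F_att + ΣF_rep = (8.9259,-2.9630)
p' = p + 1/10·F = (-8.1074,8.7037)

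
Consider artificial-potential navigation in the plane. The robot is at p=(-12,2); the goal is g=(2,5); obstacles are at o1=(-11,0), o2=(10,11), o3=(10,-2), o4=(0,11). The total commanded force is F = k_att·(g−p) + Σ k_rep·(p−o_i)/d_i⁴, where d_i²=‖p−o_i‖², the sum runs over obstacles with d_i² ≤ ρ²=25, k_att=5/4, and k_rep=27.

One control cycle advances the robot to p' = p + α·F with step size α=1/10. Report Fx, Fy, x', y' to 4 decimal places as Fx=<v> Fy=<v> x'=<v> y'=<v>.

F_att = 5/4·(g−p) = 5/4·(14,3) = (17.5000,3.7500)
o1: d²=5 ≤ ρ²=25; F_rep = 27·(-1,2)/5² = (-1.0800,2.1600)
o2: d²=565 > ρ²=25 → inactive
o3: d²=500 > ρ²=25 → inactive
o4: d²=225 > ρ²=25 → inactive
F = F_att + ΣF_rep = (16.4200,5.9100)
p' = p + 1/10·F = (-10.3580,2.5910)

Fx=16.4200 Fy=5.9100 x'=-10.3580 y'=2.5910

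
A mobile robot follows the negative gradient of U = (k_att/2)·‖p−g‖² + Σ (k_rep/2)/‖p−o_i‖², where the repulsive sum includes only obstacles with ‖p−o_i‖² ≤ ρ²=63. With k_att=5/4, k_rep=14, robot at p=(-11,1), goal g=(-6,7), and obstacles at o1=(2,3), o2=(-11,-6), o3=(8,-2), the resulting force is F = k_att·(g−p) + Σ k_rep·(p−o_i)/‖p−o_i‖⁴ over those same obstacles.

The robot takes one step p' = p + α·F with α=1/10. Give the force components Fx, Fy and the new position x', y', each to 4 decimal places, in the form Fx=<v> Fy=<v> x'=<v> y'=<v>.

Fx=6.2500 Fy=7.5408 x'=-10.3750 y'=1.7541

F_att = 5/4·(g−p) = 5/4·(5,6) = (6.2500,7.5000)
o1: d²=173 > ρ²=63 → inactive
o2: d²=49 ≤ ρ²=63; F_rep = 14·(0,7)/49² = (0.0000,0.0408)
o3: d²=370 > ρ²=63 → inactive
F = F_att + ΣF_rep = (6.2500,7.5408)
p' = p + 1/10·F = (-10.3750,1.7541)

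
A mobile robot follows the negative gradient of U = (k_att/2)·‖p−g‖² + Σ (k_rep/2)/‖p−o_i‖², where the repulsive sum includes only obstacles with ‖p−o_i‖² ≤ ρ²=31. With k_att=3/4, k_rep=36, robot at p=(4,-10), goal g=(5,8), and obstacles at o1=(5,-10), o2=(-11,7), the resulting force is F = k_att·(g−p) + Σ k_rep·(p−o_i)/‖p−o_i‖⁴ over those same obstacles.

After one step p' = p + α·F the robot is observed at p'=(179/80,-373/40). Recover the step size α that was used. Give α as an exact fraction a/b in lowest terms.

α = 1/20

F_att = 3/4·(g−p) = 3/4·(1,18) = (0.7500,13.5000)
o1: d²=1 ≤ ρ²=31; F_rep = 36·(-1,0)/1² = (-36.0000,0.0000)
o2: d²=514 > ρ²=31 → inactive
F = F_att + ΣF_rep = (-35.2500,13.5000)
Δp = p'−p = (-1.7625,0.6750); α = Δx/Fx = (-141/80) / (-141/4) = 1/20
check: Δy/Fy = (27/40) / (27/2) = 1/20 ✓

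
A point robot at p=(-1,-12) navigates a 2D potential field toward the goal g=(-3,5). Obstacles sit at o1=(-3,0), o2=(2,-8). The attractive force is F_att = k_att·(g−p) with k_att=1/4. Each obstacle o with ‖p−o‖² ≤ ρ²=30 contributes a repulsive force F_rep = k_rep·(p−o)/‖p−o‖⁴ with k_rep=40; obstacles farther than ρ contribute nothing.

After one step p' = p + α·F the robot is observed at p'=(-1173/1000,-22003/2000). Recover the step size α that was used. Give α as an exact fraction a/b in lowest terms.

α = 1/4

F_att = 1/4·(g−p) = 1/4·(-2,17) = (-0.5000,4.2500)
o1: d²=148 > ρ²=30 → inactive
o2: d²=25 ≤ ρ²=30; F_rep = 40·(-3,-4)/25² = (-0.1920,-0.2560)
F = F_att + ΣF_rep = (-0.6920,3.9940)
Δp = p'−p = (-0.1730,0.9985); α = Δx/Fx = (-173/1000) / (-173/250) = 1/4
check: Δy/Fy = (1997/2000) / (1997/500) = 1/4 ✓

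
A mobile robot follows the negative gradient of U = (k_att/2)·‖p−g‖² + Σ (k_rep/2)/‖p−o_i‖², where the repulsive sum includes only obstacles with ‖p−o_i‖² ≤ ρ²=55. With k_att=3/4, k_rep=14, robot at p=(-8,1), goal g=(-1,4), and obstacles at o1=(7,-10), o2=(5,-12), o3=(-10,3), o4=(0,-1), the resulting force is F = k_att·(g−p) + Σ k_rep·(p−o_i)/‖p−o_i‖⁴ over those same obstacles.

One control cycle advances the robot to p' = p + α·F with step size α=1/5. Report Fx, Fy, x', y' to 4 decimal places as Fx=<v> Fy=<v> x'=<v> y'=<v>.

F_att = 3/4·(g−p) = 3/4·(7,3) = (5.2500,2.2500)
o1: d²=346 > ρ²=55 → inactive
o2: d²=338 > ρ²=55 → inactive
o3: d²=8 ≤ ρ²=55; F_rep = 14·(2,-2)/8² = (0.4375,-0.4375)
o4: d²=68 > ρ²=55 → inactive
F = F_att + ΣF_rep = (5.6875,1.8125)
p' = p + 1/5·F = (-6.8625,1.3625)

Fx=5.6875 Fy=1.8125 x'=-6.8625 y'=1.3625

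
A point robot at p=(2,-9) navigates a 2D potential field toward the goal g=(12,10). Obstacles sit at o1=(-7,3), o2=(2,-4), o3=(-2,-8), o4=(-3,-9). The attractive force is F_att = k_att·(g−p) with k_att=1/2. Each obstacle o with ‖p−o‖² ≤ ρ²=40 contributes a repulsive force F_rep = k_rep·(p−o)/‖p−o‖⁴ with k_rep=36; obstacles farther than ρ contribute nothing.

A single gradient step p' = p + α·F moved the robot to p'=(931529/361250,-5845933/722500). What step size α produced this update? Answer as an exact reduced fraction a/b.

F_att = 1/2·(g−p) = 1/2·(10,19) = (5.0000,9.5000)
o1: d²=225 > ρ²=40 → inactive
o2: d²=25 ≤ ρ²=40; F_rep = 36·(0,-5)/25² = (0.0000,-0.2880)
o3: d²=17 ≤ ρ²=40; F_rep = 36·(4,-1)/17² = (0.4983,-0.1246)
o4: d²=25 ≤ ρ²=40; F_rep = 36·(5,0)/25² = (0.2880,0.0000)
F = F_att + ΣF_rep = (5.7863,9.0874)
Δp = p'−p = (0.5786,0.9087); α = Δx/Fx = (209029/361250) / (209029/36125) = 1/10
check: Δy/Fy = (656567/722500) / (656567/72250) = 1/10 ✓

α = 1/10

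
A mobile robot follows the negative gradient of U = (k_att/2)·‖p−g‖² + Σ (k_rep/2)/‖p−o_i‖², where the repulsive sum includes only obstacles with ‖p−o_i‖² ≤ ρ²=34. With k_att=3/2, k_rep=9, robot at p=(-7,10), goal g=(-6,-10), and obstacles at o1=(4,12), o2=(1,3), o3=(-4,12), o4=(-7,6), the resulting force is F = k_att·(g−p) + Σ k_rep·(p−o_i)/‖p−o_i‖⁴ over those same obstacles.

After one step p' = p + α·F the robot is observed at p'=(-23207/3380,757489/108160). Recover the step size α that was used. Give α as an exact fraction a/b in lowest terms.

α = 1/10

F_att = 3/2·(g−p) = 3/2·(1,-20) = (1.5000,-30.0000)
o1: d²=125 > ρ²=34 → inactive
o2: d²=113 > ρ²=34 → inactive
o3: d²=13 ≤ ρ²=34; F_rep = 9·(-3,-2)/13² = (-0.1598,-0.1065)
o4: d²=16 ≤ ρ²=34; F_rep = 9·(0,4)/16² = (0.0000,0.1406)
F = F_att + ΣF_rep = (1.3402,-29.9659)
Δp = p'−p = (0.1340,-2.9966); α = Δx/Fx = (453/3380) / (453/338) = 1/10
check: Δy/Fy = (-324111/108160) / (-324111/10816) = 1/10 ✓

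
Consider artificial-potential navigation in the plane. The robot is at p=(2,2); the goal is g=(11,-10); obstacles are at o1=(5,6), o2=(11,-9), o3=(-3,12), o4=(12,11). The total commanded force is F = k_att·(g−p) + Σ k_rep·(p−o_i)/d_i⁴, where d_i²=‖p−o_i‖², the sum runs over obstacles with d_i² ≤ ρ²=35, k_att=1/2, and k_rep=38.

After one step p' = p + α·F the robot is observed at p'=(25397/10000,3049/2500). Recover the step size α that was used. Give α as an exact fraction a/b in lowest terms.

α = 1/8

F_att = 1/2·(g−p) = 1/2·(9,-12) = (4.5000,-6.0000)
o1: d²=25 ≤ ρ²=35; F_rep = 38·(-3,-4)/25² = (-0.1824,-0.2432)
o2: d²=202 > ρ²=35 → inactive
o3: d²=125 > ρ²=35 → inactive
o4: d²=181 > ρ²=35 → inactive
F = F_att + ΣF_rep = (4.3176,-6.2432)
Δp = p'−p = (0.5397,-0.7804); α = Δx/Fx = (5397/10000) / (5397/1250) = 1/8
check: Δy/Fy = (-1951/2500) / (-3902/625) = 1/8 ✓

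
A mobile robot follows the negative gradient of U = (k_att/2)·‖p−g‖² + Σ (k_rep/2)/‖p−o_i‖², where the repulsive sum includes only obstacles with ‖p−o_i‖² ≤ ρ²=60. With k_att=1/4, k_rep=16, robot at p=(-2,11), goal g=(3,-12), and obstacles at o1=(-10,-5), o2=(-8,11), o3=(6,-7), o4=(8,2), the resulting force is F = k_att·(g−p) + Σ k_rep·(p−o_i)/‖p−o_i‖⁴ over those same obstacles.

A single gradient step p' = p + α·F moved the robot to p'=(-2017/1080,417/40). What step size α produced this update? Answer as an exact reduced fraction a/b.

F_att = 1/4·(g−p) = 1/4·(5,-23) = (1.2500,-5.7500)
o1: d²=320 > ρ²=60 → inactive
o2: d²=36 ≤ ρ²=60; F_rep = 16·(6,0)/36² = (0.0741,0.0000)
o3: d²=388 > ρ²=60 → inactive
o4: d²=181 > ρ²=60 → inactive
F = F_att + ΣF_rep = (1.3241,-5.7500)
Δp = p'−p = (0.1324,-0.5750); α = Δx/Fx = (143/1080) / (143/108) = 1/10
check: Δy/Fy = (-23/40) / (-23/4) = 1/10 ✓

α = 1/10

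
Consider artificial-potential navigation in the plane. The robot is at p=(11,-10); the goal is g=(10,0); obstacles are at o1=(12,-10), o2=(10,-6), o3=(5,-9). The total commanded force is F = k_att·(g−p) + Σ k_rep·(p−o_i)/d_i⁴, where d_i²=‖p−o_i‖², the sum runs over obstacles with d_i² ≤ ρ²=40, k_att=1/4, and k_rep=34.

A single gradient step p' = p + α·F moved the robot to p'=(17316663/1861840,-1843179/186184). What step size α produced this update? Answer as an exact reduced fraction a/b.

F_att = 1/4·(g−p) = 1/4·(-1,10) = (-0.2500,2.5000)
o1: d²=1 ≤ ρ²=40; F_rep = 34·(-1,0)/1² = (-34.0000,0.0000)
o2: d²=17 ≤ ρ²=40; F_rep = 34·(1,-4)/17² = (0.1176,-0.4706)
o3: d²=37 ≤ ρ²=40; F_rep = 34·(6,-1)/37² = (0.1490,-0.0248)
F = F_att + ΣF_rep = (-33.9833,2.0046)
Δp = p'−p = (-1.6992,0.1002); α = Δx/Fx = (-3163577/1861840) / (-3163577/93092) = 1/20
check: Δy/Fy = (18661/186184) / (93305/46546) = 1/20 ✓

α = 1/20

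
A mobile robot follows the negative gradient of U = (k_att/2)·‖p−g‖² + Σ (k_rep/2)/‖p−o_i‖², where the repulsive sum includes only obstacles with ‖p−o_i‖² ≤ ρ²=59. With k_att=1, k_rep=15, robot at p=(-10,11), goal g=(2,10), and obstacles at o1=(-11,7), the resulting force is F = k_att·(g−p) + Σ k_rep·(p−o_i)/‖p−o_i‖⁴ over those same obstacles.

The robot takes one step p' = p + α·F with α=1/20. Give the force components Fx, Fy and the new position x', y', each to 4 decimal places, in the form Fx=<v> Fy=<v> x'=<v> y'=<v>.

F_att = 1·(g−p) = 1·(12,-1) = (12.0000,-1.0000)
o1: d²=17 ≤ ρ²=59; F_rep = 15·(1,4)/17² = (0.0519,0.2076)
F = F_att + ΣF_rep = (12.0519,-0.7924)
p' = p + 1/20·F = (-9.3974,10.9604)

Fx=12.0519 Fy=-0.7924 x'=-9.3974 y'=10.9604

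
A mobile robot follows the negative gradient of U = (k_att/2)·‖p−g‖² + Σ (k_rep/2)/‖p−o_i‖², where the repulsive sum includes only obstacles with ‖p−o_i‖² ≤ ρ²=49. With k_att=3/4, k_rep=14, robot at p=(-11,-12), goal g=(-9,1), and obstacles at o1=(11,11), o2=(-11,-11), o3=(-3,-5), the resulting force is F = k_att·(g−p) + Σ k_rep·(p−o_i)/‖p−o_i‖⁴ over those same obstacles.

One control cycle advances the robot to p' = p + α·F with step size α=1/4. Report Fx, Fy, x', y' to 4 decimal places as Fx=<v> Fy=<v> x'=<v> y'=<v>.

F_att = 3/4·(g−p) = 3/4·(2,13) = (1.5000,9.7500)
o1: d²=1013 > ρ²=49 → inactive
o2: d²=1 ≤ ρ²=49; F_rep = 14·(0,-1)/1² = (0.0000,-14.0000)
o3: d²=113 > ρ²=49 → inactive
F = F_att + ΣF_rep = (1.5000,-4.2500)
p' = p + 1/4·F = (-10.6250,-13.0625)

Fx=1.5000 Fy=-4.2500 x'=-10.6250 y'=-13.0625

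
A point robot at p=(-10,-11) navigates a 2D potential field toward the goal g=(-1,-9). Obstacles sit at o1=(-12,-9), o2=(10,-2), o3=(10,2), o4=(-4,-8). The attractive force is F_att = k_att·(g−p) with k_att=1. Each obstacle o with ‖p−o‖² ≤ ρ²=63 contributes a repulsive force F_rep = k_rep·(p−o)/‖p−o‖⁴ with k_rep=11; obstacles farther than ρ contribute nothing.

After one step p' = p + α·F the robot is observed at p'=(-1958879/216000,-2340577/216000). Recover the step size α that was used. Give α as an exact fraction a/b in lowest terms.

F_att = 1·(g−p) = 1·(9,2) = (9.0000,2.0000)
o1: d²=8 ≤ ρ²=63; F_rep = 11·(2,-2)/8² = (0.3438,-0.3438)
o2: d²=481 > ρ²=63 → inactive
o3: d²=569 > ρ²=63 → inactive
o4: d²=45 ≤ ρ²=63; F_rep = 11·(-6,-3)/45² = (-0.0326,-0.0163)
F = F_att + ΣF_rep = (9.3112,1.6400)
Δp = p'−p = (0.9311,0.1640); α = Δx/Fx = (201121/216000) / (201121/21600) = 1/10
check: Δy/Fy = (35423/216000) / (35423/21600) = 1/10 ✓

α = 1/10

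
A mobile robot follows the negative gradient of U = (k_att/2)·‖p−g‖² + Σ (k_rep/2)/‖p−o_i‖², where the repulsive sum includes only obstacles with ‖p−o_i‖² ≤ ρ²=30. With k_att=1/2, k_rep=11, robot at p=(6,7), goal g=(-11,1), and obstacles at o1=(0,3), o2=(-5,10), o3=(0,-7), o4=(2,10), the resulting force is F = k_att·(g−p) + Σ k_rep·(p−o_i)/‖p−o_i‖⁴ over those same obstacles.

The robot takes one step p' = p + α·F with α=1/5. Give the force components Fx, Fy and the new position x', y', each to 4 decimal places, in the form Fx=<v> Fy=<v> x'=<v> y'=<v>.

F_att = 1/2·(g−p) = 1/2·(-17,-6) = (-8.5000,-3.0000)
o1: d²=52 > ρ²=30 → inactive
o2: d²=130 > ρ²=30 → inactive
o3: d²=232 > ρ²=30 → inactive
o4: d²=25 ≤ ρ²=30; F_rep = 11·(4,-3)/25² = (0.0704,-0.0528)
F = F_att + ΣF_rep = (-8.4296,-3.0528)
p' = p + 1/5·F = (4.3141,6.3894)

Fx=-8.4296 Fy=-3.0528 x'=4.3141 y'=6.3894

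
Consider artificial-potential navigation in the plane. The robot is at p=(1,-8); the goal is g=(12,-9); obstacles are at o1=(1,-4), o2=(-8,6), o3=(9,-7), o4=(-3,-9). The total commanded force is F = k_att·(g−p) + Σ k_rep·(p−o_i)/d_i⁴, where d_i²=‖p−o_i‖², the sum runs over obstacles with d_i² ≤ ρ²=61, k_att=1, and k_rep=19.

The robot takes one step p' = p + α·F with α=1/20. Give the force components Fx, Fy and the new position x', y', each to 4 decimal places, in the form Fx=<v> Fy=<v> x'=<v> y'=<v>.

F_att = 1·(g−p) = 1·(11,-1) = (11.0000,-1.0000)
o1: d²=16 ≤ ρ²=61; F_rep = 19·(0,-4)/16² = (0.0000,-0.2969)
o2: d²=277 > ρ²=61 → inactive
o3: d²=65 > ρ²=61 → inactive
o4: d²=17 ≤ ρ²=61; F_rep = 19·(4,1)/17² = (0.2630,0.0657)
F = F_att + ΣF_rep = (11.2630,-1.2311)
p' = p + 1/20·F = (1.5631,-8.0616)

Fx=11.2630 Fy=-1.2311 x'=1.5631 y'=-8.0616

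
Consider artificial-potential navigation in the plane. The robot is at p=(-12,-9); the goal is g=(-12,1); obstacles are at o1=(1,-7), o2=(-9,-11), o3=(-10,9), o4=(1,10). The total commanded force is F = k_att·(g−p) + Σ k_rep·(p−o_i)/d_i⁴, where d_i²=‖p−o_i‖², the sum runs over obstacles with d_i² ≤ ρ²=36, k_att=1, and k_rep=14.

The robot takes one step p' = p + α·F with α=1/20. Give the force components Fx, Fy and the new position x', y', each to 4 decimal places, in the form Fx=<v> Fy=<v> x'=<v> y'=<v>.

Fx=-0.2485 Fy=10.1657 x'=-12.0124 y'=-8.4917

F_att = 1·(g−p) = 1·(0,10) = (0.0000,10.0000)
o1: d²=173 > ρ²=36 → inactive
o2: d²=13 ≤ ρ²=36; F_rep = 14·(-3,2)/13² = (-0.2485,0.1657)
o3: d²=328 > ρ²=36 → inactive
o4: d²=530 > ρ²=36 → inactive
F = F_att + ΣF_rep = (-0.2485,10.1657)
p' = p + 1/20·F = (-12.0124,-8.4917)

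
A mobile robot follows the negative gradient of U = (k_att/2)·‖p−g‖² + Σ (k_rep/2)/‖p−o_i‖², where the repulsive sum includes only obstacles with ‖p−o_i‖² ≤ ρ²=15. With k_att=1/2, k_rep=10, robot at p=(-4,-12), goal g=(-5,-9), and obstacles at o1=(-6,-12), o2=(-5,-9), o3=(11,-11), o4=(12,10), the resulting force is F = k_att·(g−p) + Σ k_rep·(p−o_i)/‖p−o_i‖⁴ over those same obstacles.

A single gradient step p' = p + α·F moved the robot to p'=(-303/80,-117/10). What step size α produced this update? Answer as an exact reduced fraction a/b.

F_att = 1/2·(g−p) = 1/2·(-1,3) = (-0.5000,1.5000)
o1: d²=4 ≤ ρ²=15; F_rep = 10·(2,0)/4² = (1.2500,0.0000)
o2: d²=10 ≤ ρ²=15; F_rep = 10·(1,-3)/10² = (0.1000,-0.3000)
o3: d²=226 > ρ²=15 → inactive
o4: d²=740 > ρ²=15 → inactive
F = F_att + ΣF_rep = (0.8500,1.2000)
Δp = p'−p = (0.2125,0.3000); α = Δx/Fx = (17/80) / (17/20) = 1/4
check: Δy/Fy = (3/10) / (6/5) = 1/4 ✓

α = 1/4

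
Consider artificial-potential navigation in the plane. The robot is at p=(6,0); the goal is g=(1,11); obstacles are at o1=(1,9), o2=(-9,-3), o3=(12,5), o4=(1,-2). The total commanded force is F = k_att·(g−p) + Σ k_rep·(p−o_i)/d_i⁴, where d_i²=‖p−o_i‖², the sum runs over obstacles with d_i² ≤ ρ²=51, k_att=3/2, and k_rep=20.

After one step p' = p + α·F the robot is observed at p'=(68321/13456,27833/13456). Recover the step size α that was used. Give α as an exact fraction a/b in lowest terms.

F_att = 3/2·(g−p) = 3/2·(-5,11) = (-7.5000,16.5000)
o1: d²=106 > ρ²=51 → inactive
o2: d²=234 > ρ²=51 → inactive
o3: d²=61 > ρ²=51 → inactive
o4: d²=29 ≤ ρ²=51; F_rep = 20·(5,2)/29² = (0.1189,0.0476)
F = F_att + ΣF_rep = (-7.3811,16.5476)
Δp = p'−p = (-0.9226,2.0684); α = Δx/Fx = (-12415/13456) / (-12415/1682) = 1/8
check: Δy/Fy = (27833/13456) / (27833/1682) = 1/8 ✓

α = 1/8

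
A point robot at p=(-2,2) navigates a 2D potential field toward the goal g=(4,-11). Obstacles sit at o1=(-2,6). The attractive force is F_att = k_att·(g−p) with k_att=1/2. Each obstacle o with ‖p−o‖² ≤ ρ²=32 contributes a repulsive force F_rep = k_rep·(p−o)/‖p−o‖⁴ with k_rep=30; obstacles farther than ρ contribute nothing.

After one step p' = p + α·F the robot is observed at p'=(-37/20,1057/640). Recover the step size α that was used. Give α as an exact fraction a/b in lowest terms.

F_att = 1/2·(g−p) = 1/2·(6,-13) = (3.0000,-6.5000)
o1: d²=16 ≤ ρ²=32; F_rep = 30·(0,-4)/16² = (0.0000,-0.4688)
F = F_att + ΣF_rep = (3.0000,-6.9688)
Δp = p'−p = (0.1500,-0.3484); α = Δx/Fx = (3/20) / (3) = 1/20
check: Δy/Fy = (-223/640) / (-223/32) = 1/20 ✓

α = 1/20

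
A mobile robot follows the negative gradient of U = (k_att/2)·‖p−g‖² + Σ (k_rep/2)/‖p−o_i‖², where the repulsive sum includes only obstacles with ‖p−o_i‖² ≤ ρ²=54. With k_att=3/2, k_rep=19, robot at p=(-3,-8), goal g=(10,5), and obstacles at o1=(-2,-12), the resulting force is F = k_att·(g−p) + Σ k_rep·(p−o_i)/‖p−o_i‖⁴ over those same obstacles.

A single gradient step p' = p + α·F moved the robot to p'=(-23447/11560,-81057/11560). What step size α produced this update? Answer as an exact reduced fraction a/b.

α = 1/20

F_att = 3/2·(g−p) = 3/2·(13,13) = (19.5000,19.5000)
o1: d²=17 ≤ ρ²=54; F_rep = 19·(-1,4)/17² = (-0.0657,0.2630)
F = F_att + ΣF_rep = (19.4343,19.7630)
Δp = p'−p = (0.9717,0.9881); α = Δx/Fx = (11233/11560) / (11233/578) = 1/20
check: Δy/Fy = (11423/11560) / (11423/578) = 1/20 ✓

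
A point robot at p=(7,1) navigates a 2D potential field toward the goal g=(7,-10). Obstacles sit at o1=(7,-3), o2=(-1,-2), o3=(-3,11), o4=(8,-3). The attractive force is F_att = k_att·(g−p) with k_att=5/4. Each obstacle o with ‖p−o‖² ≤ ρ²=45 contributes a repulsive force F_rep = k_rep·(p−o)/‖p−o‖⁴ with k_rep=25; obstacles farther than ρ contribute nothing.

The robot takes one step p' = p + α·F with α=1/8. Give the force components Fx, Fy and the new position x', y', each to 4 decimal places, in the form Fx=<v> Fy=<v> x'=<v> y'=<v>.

Fx=-0.0865 Fy=-13.0134 x'=6.9892 y'=-0.6267

F_att = 5/4·(g−p) = 5/4·(0,-11) = (0.0000,-13.7500)
o1: d²=16 ≤ ρ²=45; F_rep = 25·(0,4)/16² = (0.0000,0.3906)
o2: d²=73 > ρ²=45 → inactive
o3: d²=200 > ρ²=45 → inactive
o4: d²=17 ≤ ρ²=45; F_rep = 25·(-1,4)/17² = (-0.0865,0.3460)
F = F_att + ΣF_rep = (-0.0865,-13.0134)
p' = p + 1/8·F = (6.9892,-0.6267)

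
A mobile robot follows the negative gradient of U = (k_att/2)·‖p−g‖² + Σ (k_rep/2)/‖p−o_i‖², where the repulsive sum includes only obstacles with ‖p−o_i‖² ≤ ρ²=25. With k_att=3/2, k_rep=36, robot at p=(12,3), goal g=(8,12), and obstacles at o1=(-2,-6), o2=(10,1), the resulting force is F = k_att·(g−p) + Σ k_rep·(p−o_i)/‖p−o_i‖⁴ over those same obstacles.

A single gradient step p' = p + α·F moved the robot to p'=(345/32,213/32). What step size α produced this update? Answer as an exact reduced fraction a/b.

F_att = 3/2·(g−p) = 3/2·(-4,9) = (-6.0000,13.5000)
o1: d²=277 > ρ²=25 → inactive
o2: d²=8 ≤ ρ²=25; F_rep = 36·(2,2)/8² = (1.1250,1.1250)
F = F_att + ΣF_rep = (-4.8750,14.6250)
Δp = p'−p = (-1.2188,3.6562); α = Δx/Fx = (-39/32) / (-39/8) = 1/4
check: Δy/Fy = (117/32) / (117/8) = 1/4 ✓

α = 1/4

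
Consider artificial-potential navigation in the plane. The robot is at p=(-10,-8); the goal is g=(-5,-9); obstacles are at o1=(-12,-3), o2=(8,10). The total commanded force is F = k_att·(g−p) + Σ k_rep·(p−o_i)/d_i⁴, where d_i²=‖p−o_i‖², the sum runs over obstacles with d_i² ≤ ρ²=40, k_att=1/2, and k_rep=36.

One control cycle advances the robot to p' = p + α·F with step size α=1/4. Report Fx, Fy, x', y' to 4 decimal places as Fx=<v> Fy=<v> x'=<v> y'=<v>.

Fx=2.5856 Fy=-0.7140 x'=-9.3536 y'=-8.1785

F_att = 1/2·(g−p) = 1/2·(5,-1) = (2.5000,-0.5000)
o1: d²=29 ≤ ρ²=40; F_rep = 36·(2,-5)/29² = (0.0856,-0.2140)
o2: d²=648 > ρ²=40 → inactive
F = F_att + ΣF_rep = (2.5856,-0.7140)
p' = p + 1/4·F = (-9.3536,-8.1785)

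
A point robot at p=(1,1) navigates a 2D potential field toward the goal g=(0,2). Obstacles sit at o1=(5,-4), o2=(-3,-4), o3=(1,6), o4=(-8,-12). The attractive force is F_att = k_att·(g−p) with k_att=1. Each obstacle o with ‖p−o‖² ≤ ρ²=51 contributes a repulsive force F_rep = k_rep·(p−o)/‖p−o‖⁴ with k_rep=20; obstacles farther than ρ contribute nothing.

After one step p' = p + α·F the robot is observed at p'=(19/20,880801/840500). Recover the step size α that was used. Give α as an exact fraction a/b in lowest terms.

α = 1/20

F_att = 1·(g−p) = 1·(-1,1) = (-1.0000,1.0000)
o1: d²=41 ≤ ρ²=51; F_rep = 20·(-4,5)/41² = (-0.0476,0.0595)
o2: d²=41 ≤ ρ²=51; F_rep = 20·(4,5)/41² = (0.0476,0.0595)
o3: d²=25 ≤ ρ²=51; F_rep = 20·(0,-5)/25² = (0.0000,-0.1600)
o4: d²=250 > ρ²=51 → inactive
F = F_att + ΣF_rep = (-1.0000,0.9590)
Δp = p'−p = (-0.0500,0.0479); α = Δx/Fx = (-1/20) / (-1) = 1/20
check: Δy/Fy = (40301/840500) / (40301/42025) = 1/20 ✓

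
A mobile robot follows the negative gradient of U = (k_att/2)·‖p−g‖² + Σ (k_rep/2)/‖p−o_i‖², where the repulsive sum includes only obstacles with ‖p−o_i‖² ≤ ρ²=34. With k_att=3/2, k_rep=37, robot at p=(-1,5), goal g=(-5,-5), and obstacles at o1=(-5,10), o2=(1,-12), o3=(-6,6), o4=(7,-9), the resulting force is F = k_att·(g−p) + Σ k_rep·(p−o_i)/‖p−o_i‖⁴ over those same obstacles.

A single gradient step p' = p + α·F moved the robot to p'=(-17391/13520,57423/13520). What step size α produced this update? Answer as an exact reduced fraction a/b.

F_att = 3/2·(g−p) = 3/2·(-4,-10) = (-6.0000,-15.0000)
o1: d²=41 > ρ²=34 → inactive
o2: d²=293 > ρ²=34 → inactive
o3: d²=26 ≤ ρ²=34; F_rep = 37·(5,-1)/26² = (0.2737,-0.0547)
o4: d²=260 > ρ²=34 → inactive
F = F_att + ΣF_rep = (-5.7263,-15.0547)
Δp = p'−p = (-0.2863,-0.7527); α = Δx/Fx = (-3871/13520) / (-3871/676) = 1/20
check: Δy/Fy = (-10177/13520) / (-10177/676) = 1/20 ✓

α = 1/20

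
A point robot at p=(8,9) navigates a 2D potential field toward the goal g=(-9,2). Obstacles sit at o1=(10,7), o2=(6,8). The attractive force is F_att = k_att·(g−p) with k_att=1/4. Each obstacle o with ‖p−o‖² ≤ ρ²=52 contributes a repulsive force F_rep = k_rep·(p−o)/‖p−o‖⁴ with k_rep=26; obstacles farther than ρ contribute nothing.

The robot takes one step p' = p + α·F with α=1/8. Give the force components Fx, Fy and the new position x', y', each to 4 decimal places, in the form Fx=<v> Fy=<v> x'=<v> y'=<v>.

F_att = 1/4·(g−p) = 1/4·(-17,-7) = (-4.2500,-1.7500)
o1: d²=8 ≤ ρ²=52; F_rep = 26·(-2,2)/8² = (-0.8125,0.8125)
o2: d²=5 ≤ ρ²=52; F_rep = 26·(2,1)/5² = (2.0800,1.0400)
F = F_att + ΣF_rep = (-2.9825,0.1025)
p' = p + 1/8·F = (7.6272,9.0128)

Fx=-2.9825 Fy=0.1025 x'=7.6272 y'=9.0128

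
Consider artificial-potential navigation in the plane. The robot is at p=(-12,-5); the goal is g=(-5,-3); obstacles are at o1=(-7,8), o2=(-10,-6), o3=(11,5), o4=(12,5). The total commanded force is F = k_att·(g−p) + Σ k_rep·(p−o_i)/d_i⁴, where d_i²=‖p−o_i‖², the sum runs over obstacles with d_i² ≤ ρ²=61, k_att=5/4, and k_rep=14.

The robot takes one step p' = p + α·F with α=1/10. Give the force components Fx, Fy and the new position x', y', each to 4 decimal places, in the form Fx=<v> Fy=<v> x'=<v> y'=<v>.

F_att = 5/4·(g−p) = 5/4·(7,2) = (8.7500,2.5000)
o1: d²=194 > ρ²=61 → inactive
o2: d²=5 ≤ ρ²=61; F_rep = 14·(-2,1)/5² = (-1.1200,0.5600)
o3: d²=629 > ρ²=61 → inactive
o4: d²=676 > ρ²=61 → inactive
F = F_att + ΣF_rep = (7.6300,3.0600)
p' = p + 1/10·F = (-11.2370,-4.6940)

Fx=7.6300 Fy=3.0600 x'=-11.2370 y'=-4.6940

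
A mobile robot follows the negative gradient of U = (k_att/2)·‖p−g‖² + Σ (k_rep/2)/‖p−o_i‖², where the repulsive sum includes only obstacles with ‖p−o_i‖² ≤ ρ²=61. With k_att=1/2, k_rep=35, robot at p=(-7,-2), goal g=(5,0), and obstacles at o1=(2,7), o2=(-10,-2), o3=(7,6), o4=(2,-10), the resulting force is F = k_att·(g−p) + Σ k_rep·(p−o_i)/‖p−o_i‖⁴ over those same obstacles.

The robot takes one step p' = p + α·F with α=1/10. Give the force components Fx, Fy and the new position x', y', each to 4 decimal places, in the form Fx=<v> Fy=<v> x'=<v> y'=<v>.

Fx=7.2963 Fy=1.0000 x'=-6.2704 y'=-1.9000

F_att = 1/2·(g−p) = 1/2·(12,2) = (6.0000,1.0000)
o1: d²=162 > ρ²=61 → inactive
o2: d²=9 ≤ ρ²=61; F_rep = 35·(3,0)/9² = (1.2963,0.0000)
o3: d²=260 > ρ²=61 → inactive
o4: d²=145 > ρ²=61 → inactive
F = F_att + ΣF_rep = (7.2963,1.0000)
p' = p + 1/10·F = (-6.2704,-1.9000)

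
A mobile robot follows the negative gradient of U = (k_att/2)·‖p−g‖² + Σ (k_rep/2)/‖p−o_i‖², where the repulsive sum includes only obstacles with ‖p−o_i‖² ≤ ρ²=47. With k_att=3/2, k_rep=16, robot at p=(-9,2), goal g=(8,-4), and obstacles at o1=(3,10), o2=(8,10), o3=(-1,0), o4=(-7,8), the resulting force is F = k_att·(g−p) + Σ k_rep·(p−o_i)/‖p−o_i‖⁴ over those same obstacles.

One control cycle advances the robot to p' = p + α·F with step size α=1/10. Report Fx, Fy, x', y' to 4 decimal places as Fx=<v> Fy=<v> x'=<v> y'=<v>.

F_att = 3/2·(g−p) = 3/2·(17,-6) = (25.5000,-9.0000)
o1: d²=208 > ρ²=47 → inactive
o2: d²=353 > ρ²=47 → inactive
o3: d²=68 > ρ²=47 → inactive
o4: d²=40 ≤ ρ²=47; F_rep = 16·(-2,-6)/40² = (-0.0200,-0.0600)
F = F_att + ΣF_rep = (25.4800,-9.0600)
p' = p + 1/10·F = (-6.4520,1.0940)

Fx=25.4800 Fy=-9.0600 x'=-6.4520 y'=1.0940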